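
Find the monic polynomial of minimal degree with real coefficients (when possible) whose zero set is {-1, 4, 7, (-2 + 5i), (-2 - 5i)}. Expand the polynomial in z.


The polynomial is p(z) = ∏_{α ∈ S} (z − α), where S = {-1, 4, 7, (-2 + 5i), (-2 - 5i)}.
Expanding the product yields: p(z) = z^5 -6·z^4 + 6·z^3 -194·z^2 + 605·z + 812.
Note conjugate pairs combine to real quadratics: (z − (-2+5i))(z − (-2−5i)) = z² + 4z + 29.
The resulting polynomial has degree 5 and real coefficients as required.

p(z) = z^5 -6·z^4 + 6·z^3 -194·z^2 + 605·z + 812.


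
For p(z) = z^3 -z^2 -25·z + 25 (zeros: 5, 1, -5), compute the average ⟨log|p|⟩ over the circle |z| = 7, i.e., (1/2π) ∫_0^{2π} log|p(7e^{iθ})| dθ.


Zeros: -5, 1, 5; r = 7.
Inside |z| < r: -5, 1, 5. Outside (|z| ≥ r): ∅.
p(0) = 25, so log|p(0)| = log(25) = 3.2189.
Apply Jensen: I(r) = log|p(0)| + Σ_k log(r/|z_k|), summed over zeros inside |z| < r.
  log(r/|z_k|) for z_k = 5: log(7/5) = 0.3365
  log(r/|z_k|) for z_k = 1: log(7/1) = 1.9459
  log(r/|z_k|) for z_k = -5: log(7/5) = 0.3365
Sum over inside zeros: 2.6189.
I(r) = log|p(0)| + (inside sum) = 3.2189 + 2.6189 = 5.8377.
Closed form (all zeros inside, monic): I(r) = n·log(r) = 3·log(7) = 5.8377. ✓

I(r) ≈ 5.8377.


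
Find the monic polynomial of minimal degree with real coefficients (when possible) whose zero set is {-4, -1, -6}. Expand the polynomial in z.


The polynomial is p(z) = ∏_{α ∈ S} (z − α), where S = {-4, -1, -6}.
Expanding the product yields: p(z) = z^3 + 11·z^2 + 34·z + 24.
The resulting polynomial has degree 3 and real coefficients as required.

p(z) = z^3 + 11·z^2 + 34·z + 24.


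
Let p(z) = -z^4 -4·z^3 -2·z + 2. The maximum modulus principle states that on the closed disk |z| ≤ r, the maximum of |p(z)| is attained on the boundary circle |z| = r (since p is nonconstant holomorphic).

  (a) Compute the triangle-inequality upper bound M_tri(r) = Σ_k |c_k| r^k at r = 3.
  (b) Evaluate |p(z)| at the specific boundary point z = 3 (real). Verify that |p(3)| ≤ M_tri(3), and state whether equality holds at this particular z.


Coefficients: c_0 = 2, c_1 = -2, c_2 = 0, c_3 = -4, c_4 = -1. Radius r = 3.
Part (a). Triangle bound: M_tri(r) = Σ_k |c_k| r^k
  = |2|·3^0 + |-2|·3^1 + |0|·3^2 + |-4|·3^3 + |-1|·3^4
  = 2 + 6 + 0 + 108 + 81 = 197.
This bounds M(r) := max_{|z|=r} |p(z)| from above; equality holds iff all terms c_k z^k can be made to align in phase at a single z on |z|=r.
Part (b). At z = 3 (real, on the circle |z| = r):
  p(3) = (2)·3^0 + (-2)·3^1 + (0)·3^2 + (-4)·3^3 + (-1)·3^4 = -193.
  |p(3)| = 193.
Check: |p(3)| = 193 ≤ 197 = M_tri(3). ✓ Equality does not hold at z = 3 (the coefficients have mixed signs, so the terms do not all align in phase there).

M_tri(3) = 197; |p(3)| = 193; equality at z=3: no.


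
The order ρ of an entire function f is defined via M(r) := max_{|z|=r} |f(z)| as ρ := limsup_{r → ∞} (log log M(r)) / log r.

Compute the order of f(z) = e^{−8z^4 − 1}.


|e^{−8z^4 − 1}| = e^{Re(-8·z^4) + -1} ≤ e^{8|z|^4 + -1} = e^{8r^4 + -1} on |z| = r, so ρ ≤ 4. Choosing z on |z|=r so that -8·z^4 is real positive (always possible by picking arg z appropriately) gives |f(z)| = e^{8r^4 + -1}, matching the bound. The additive constant -1 does not affect log log M(r) ~ 4·log r. Hence ρ = 4.
Therefore ρ = 4.

Order ρ = 4.


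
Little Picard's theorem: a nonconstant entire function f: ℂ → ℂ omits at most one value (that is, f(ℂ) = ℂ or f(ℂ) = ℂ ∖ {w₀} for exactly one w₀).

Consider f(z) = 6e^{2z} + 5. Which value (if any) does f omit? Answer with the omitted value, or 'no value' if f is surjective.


Little Picard bounds the complement of f(ℂ) to at most one point.
e^{2z} is never zero on ℂ, so 6·e^{2z} takes every value in ℂ ∖ {0}. Adding 5 shifts the range to ℂ ∖ {5}. Thus f omits exactly the value 5.

Omitted value: 5.


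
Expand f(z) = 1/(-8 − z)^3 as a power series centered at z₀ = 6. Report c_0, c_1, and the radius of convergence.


Let w = z − z₀, so z = z₀ + w.
Then -8 − z = -8 − (z₀ + w) = (-8 − z₀) − w = -14 − w.
f(z) = 1/(-14 − w)^3 = (1/(-14)^3) · (1 − w/(-14))^{−3}.
By the binomial series (1−u)^{−3} = Σ_{n≥0} C(n+2, 2) u^n for |u|<1, with u = w/(-14):
  c_n = C(n+2, 2) / (-14)^(n+3).
  c_0 = 1/(-14)^3 = -1/2744.
  c_1 = 3/(-14)^4 = 3/38416.
The series is valid for |w/d| < 1, i.e. |z − z₀| < |d|.
Radius of convergence: R = |-8 − z₀| = |-14| = 14 (distance from z₀ to the singularity z = -8).

c_0 = -1/2744, c_1 = 3/38416; R = 14.


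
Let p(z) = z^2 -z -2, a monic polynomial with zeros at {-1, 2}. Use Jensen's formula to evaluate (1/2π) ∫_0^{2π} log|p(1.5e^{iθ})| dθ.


Zeros: -1, 2; r = 1.5.
Inside |z| < r: -1. Outside (|z| ≥ r): 2.
p(0) = -2, so log|p(0)| = log(2) = 0.6931.
Apply Jensen: I(r) = log|p(0)| + Σ_k log(r/|z_k|), summed over zeros inside |z| < r.
  log(r/|z_k|) for z_k = -1: log(1.5/1) = 0.4055
  Outside zeros (2) contribute nothing to the Jensen sum.
Sum over inside zeros: 0.4055.
I(r) = log|p(0)| + (inside sum) = 0.6931 + 0.4055 = 1.0986.
Note: since some zeros are outside |z| ≤ r, the simplified n·log(r) form does NOT apply — only the inside zeros contribute.

I(r) ≈ 1.0986.


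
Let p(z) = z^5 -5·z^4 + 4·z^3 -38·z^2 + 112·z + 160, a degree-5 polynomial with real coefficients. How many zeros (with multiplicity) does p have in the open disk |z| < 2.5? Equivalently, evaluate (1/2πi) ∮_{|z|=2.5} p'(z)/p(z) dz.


The zeros of p are: 4, -1, 4, (-1 + 3i), (-1 - 3i).
Their magnitudes are: 4, 1, 4, 3.162, 3.162.
Zeros with |z| < R = 2.5: -1.
Count = 1.
By the argument principle, (1/2πi) ∮_{|z|=R} p'(z)/p(z) dz equals exactly this count.

Number of zeros inside |z| < 2.5: 1.


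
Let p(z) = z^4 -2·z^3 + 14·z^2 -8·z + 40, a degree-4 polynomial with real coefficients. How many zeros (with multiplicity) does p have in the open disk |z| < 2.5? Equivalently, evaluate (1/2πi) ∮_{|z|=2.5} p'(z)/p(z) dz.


The zeros of p are: (1 + 3i), (1 - 3i), (0 + 2i), (0 - 2i).
Their magnitudes are: 3.162, 3.162, 2, 2.
Zeros with |z| < R = 2.5: (0 + 2i), (0 - 2i).
Count = 2.
By the argument principle, (1/2πi) ∮_{|z|=R} p'(z)/p(z) dz equals exactly this count.

Number of zeros inside |z| < 2.5: 2.


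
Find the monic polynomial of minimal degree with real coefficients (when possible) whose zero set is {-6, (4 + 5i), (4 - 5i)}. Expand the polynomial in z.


The polynomial is p(z) = ∏_{α ∈ S} (z − α), where S = {-6, (4 + 5i), (4 - 5i)}.
Expanding the product yields: p(z) = z^3 -2·z^2 -7·z + 246.
Note conjugate pairs combine to real quadratics: (z − (4+5i))(z − (4−5i)) = z² − 8z + 41.
The resulting polynomial has degree 3 and real coefficients as required.

p(z) = z^3 -2·z^2 -7·z + 246.


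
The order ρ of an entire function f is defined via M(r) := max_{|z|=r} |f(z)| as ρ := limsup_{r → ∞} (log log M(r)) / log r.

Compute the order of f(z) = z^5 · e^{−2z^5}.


M(r) = max_{|z|=r} |1|·|z|^5·|e^{−2z^5}| = 1·r^5 · e^{2r^5} (the factors attain their maxima compatibly on |z|=r). Then log M(r) = log 1 + 5·log r + 2r^5, dominated by the last term, so log log M(r) ~ 5·log r. The polynomial factor 1z^5 contributes only a log r term and does not affect the order. ρ = 5.
Therefore ρ = 5.

Order ρ = 5.


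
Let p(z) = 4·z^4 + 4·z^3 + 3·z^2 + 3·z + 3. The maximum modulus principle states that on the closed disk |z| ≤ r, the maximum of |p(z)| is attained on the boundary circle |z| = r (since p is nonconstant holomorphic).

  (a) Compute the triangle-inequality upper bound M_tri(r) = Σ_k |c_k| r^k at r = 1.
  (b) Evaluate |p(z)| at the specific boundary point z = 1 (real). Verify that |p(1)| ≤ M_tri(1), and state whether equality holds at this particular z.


Coefficients: c_0 = 3, c_1 = 3, c_2 = 3, c_3 = 4, c_4 = 4. Radius r = 1.
Part (a). Triangle bound: M_tri(r) = Σ_k |c_k| r^k
  = |3|·1^0 + |3|·1^1 + |3|·1^2 + |4|·1^3 + |4|·1^4
  = 3 + 3 + 3 + 4 + 4 = 17.
This bounds M(r) := max_{|z|=r} |p(z)| from above; equality holds iff all terms c_k z^k can be made to align in phase at a single z on |z|=r.
Part (b). At z = 1 (real, on the circle |z| = r):
  p(1) = (3)·1^0 + (3)·1^1 + (3)·1^2 + (4)·1^3 + (4)·1^4 = 17.
  |p(1)| = 17.
Since all nonzero coefficients share the same sign, |p(1)| = 17 = M_tri(1); the triangle bound is attained at z = 1, so in fact M(r) = 17.

M_tri(1) = 17; |p(1)| = 17; equality at z=1: yes.


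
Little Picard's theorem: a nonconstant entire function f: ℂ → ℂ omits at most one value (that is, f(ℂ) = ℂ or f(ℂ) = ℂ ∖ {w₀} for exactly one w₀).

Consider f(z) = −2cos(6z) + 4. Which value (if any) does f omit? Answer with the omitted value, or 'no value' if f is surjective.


Little Picard bounds the complement of f(ℂ) to at most one point.
cos is entire and surjective onto ℂ: for every w ∈ ℂ, cos(ζ) = w has a solution ζ ∈ ℂ (e.g., via the complex inverse arccos). With ζ = 6z this gives z = ζ/(6). Then -2·cos(6z) takes every value in -2·ℂ = ℂ, and adding 4 is a bijection of ℂ. So f is surjective and omits no value. (Note: only on the real line is cos bounded by [−1, 1].)

Omitted value: no value.


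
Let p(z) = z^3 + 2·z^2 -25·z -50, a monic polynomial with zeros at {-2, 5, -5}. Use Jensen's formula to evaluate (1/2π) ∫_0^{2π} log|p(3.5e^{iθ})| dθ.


Zeros: -5, -2, 5; r = 3.5.
Inside |z| < r: -2. Outside (|z| ≥ r): -5, 5.
p(0) = -50, so log|p(0)| = log(50) = 3.9120.
Apply Jensen: I(r) = log|p(0)| + Σ_k log(r/|z_k|), summed over zeros inside |z| < r.
  log(r/|z_k|) for z_k = -2: log(3.5/2) = 0.5596
  Outside zeros (-5, 5) contribute nothing to the Jensen sum.
Sum over inside zeros: 0.5596.
I(r) = log|p(0)| + (inside sum) = 3.9120 + 0.5596 = 4.4716.
Note: since some zeros are outside |z| ≤ r, the simplified n·log(r) form does NOT apply — only the inside zeros contribute.

I(r) ≈ 4.4716.


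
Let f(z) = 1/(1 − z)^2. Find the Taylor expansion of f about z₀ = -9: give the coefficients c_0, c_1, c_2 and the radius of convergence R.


Let w = z − z₀, so z = z₀ + w.
Then 1 − z = 1 − (z₀ + w) = (1 − z₀) − w = 10 − w.
f(z) = 1/(10 − w)^2 = (1/(10)^2) · (1 − w/(10))^{−2}.
By the binomial series (1−u)^{−2} = Σ_{n≥0} C(n+1, 1) u^n for |u|<1, with u = w/(10):
  c_n = C(n+1, 1) / (10)^(n+2).
  c_0 = 1/(10)^2 = 1/100.
  c_1 = 2/(10)^3 = 1/500.
  c_2 = 3/(10)^4 = 3/10000.
The series is valid for |w/d| < 1, i.e. |z − z₀| < |d|.
Radius of convergence: R = |1 − z₀| = |10| = 10 (distance from z₀ to the singularity z = 1).

c_0 = 1/100, c_1 = 1/500, c_2 = 3/10000; R = 10.


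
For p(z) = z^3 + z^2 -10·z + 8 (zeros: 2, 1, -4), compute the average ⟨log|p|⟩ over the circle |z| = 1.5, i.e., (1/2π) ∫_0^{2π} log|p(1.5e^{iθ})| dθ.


Zeros: -4, 1, 2; r = 1.5.
Inside |z| < r: 1. Outside (|z| ≥ r): -4, 2.
p(0) = 8, so log|p(0)| = log(8) = 2.0794.
Apply Jensen: I(r) = log|p(0)| + Σ_k log(r/|z_k|), summed over zeros inside |z| < r.
  log(r/|z_k|) for z_k = 1: log(1.5/1) = 0.4055
  Outside zeros (-4, 2) contribute nothing to the Jensen sum.
Sum over inside zeros: 0.4055.
I(r) = log|p(0)| + (inside sum) = 2.0794 + 0.4055 = 2.4849.
Note: since some zeros are outside |z| ≤ r, the simplified n·log(r) form does NOT apply — only the inside zeros contribute.

I(r) ≈ 2.4849.


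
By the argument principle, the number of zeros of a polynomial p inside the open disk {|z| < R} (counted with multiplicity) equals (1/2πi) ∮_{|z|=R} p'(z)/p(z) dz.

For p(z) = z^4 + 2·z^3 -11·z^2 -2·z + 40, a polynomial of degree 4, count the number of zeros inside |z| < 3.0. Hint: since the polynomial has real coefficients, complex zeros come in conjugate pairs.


The zeros of p are: (2 + 1i), (2 - 1i), -4, -2.
Their magnitudes are: 2.236, 2.236, 4, 2.
Zeros with |z| < R = 3.0: (2 + 1i), (2 - 1i), -2.
Count = 3.
By the argument principle, (1/2πi) ∮_{|z|=R} p'(z)/p(z) dz equals exactly this count.

Number of zeros inside |z| < 3.0: 3.


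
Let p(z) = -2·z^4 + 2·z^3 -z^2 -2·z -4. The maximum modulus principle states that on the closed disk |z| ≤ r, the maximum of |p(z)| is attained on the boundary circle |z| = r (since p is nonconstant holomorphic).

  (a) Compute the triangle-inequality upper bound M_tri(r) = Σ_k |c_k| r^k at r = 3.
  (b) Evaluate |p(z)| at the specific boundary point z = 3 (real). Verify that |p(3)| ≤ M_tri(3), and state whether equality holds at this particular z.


Coefficients: c_0 = -4, c_1 = -2, c_2 = -1, c_3 = 2, c_4 = -2. Radius r = 3.
Part (a). Triangle bound: M_tri(r) = Σ_k |c_k| r^k
  = |-4|·3^0 + |-2|·3^1 + |-1|·3^2 + |2|·3^3 + |-2|·3^4
  = 4 + 6 + 9 + 54 + 162 = 235.
This bounds M(r) := max_{|z|=r} |p(z)| from above; equality holds iff all terms c_k z^k can be made to align in phase at a single z on |z|=r.
Part (b). At z = 3 (real, on the circle |z| = r):
  p(3) = (-4)·3^0 + (-2)·3^1 + (-1)·3^2 + (2)·3^3 + (-2)·3^4 = -127.
  |p(3)| = 127.
Check: |p(3)| = 127 ≤ 235 = M_tri(3). ✓ Equality does not hold at z = 3 (the coefficients have mixed signs, so the terms do not all align in phase there).

M_tri(3) = 235; |p(3)| = 127; equality at z=3: no.


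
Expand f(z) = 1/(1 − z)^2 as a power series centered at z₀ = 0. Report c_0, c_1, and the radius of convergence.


Let w = z − z₀, so z = z₀ + w.
Then 1 − z = 1 − (z₀ + w) = (1 − z₀) − w = 1 − w.
f(z) = 1/(1 − w)^2 = (1/(1)^2) · (1 − w/(1))^{−2}.
By the binomial series (1−u)^{−2} = Σ_{n≥0} C(n+1, 1) u^n for |u|<1, with u = w/(1):
  c_n = C(n+1, 1) / (1)^(n+2).
  c_0 = 1/(1)^2 = 1.
  c_1 = 2/(1)^3 = 2.
The series is valid for |w/d| < 1, i.e. |z − z₀| < |d|.
Radius of convergence: R = |1 − z₀| = |1| = 1 (distance from z₀ to the singularity z = 1).

c_0 = 1, c_1 = 2; R = 1.


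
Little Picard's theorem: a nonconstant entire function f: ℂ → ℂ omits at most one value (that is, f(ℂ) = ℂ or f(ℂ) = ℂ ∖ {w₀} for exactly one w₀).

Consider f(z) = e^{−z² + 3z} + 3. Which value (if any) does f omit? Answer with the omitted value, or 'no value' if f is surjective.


Little Picard bounds the complement of f(ℂ) to at most one point.
The exponent g(z) = −z² + 3z is a nonconstant polynomial, hence surjective onto ℂ. So e^{g(z)} takes every value in {e^w : w ∈ ℂ} = ℂ ∖ {0}. Adding 3 shifts the range to ℂ ∖ {3}. f omits exactly 3.

Omitted value: 3.


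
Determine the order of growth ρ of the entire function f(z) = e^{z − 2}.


|e^{z − 2}| = e^{Re(1·z) + -2} ≤ e^{1|z|^1 + -2} = e^{1r^1 + -2} on |z| = r, so ρ ≤ 1. Choosing z on |z|=r so that 1·z is real positive (always possible by picking arg z appropriately) gives |f(z)| = e^{1r^1 + -2}, matching the bound. The additive constant -2 does not affect log log M(r) ~ 1·log r. Hence ρ = 1.
Therefore ρ = 1.

Order ρ = 1.


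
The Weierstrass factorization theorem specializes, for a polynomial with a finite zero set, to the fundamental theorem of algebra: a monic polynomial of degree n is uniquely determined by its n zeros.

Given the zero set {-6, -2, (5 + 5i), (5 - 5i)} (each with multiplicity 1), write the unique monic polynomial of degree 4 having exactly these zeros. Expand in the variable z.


The polynomial is p(z) = ∏_{α ∈ S} (z − α), where S = {-6, -2, (5 + 5i), (5 - 5i)}.
Expanding the product yields: p(z) = z^4 -2·z^3 -18·z^2 + 280·z + 600.
Note conjugate pairs combine to real quadratics: (z − (5+5i))(z − (5−5i)) = z² − 10z + 50.
The resulting polynomial has degree 4 and real coefficients as required.

p(z) = z^4 -2·z^3 -18·z^2 + 280·z + 600.


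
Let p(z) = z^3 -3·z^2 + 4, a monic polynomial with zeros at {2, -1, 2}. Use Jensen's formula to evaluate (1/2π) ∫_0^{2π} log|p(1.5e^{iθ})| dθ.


Zeros: -1, 2, 2; r = 1.5.
Inside |z| < r: -1. Outside (|z| ≥ r): 2, 2.
p(0) = 4, so log|p(0)| = log(4) = 1.3863.
Apply Jensen: I(r) = log|p(0)| + Σ_k log(r/|z_k|), summed over zeros inside |z| < r.
  log(r/|z_k|) for z_k = -1: log(1.5/1) = 0.4055
  Outside zeros (2, 2) contribute nothing to the Jensen sum.
Sum over inside zeros: 0.4055.
I(r) = log|p(0)| + (inside sum) = 1.3863 + 0.4055 = 1.7918.
Note: since some zeros are outside |z| ≤ r, the simplified n·log(r) form does NOT apply — only the inside zeros contribute.

I(r) ≈ 1.7918.


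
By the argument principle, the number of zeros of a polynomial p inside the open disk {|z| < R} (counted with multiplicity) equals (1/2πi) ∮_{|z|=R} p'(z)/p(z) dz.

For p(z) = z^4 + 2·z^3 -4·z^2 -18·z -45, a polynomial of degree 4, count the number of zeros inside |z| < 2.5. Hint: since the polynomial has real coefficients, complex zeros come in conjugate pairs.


The zeros of p are: (-1 + 2i), (-1 - 2i), 3, -3.
Their magnitudes are: 2.236, 2.236, 3, 3.
Zeros with |z| < R = 2.5: (-1 + 2i), (-1 - 2i).
Count = 2.
By the argument principle, (1/2πi) ∮_{|z|=R} p'(z)/p(z) dz equals exactly this count.

Number of zeros inside |z| < 2.5: 2.


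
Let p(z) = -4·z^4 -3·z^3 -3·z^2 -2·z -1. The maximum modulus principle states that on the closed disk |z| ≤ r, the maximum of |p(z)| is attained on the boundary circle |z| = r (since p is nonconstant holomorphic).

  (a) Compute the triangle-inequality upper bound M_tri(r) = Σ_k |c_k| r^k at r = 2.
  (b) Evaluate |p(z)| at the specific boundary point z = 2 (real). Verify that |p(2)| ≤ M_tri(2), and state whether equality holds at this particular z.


Coefficients: c_0 = -1, c_1 = -2, c_2 = -3, c_3 = -3, c_4 = -4. Radius r = 2.
Part (a). Triangle bound: M_tri(r) = Σ_k |c_k| r^k
  = |-1|·2^0 + |-2|·2^1 + |-3|·2^2 + |-3|·2^3 + |-4|·2^4
  = 1 + 4 + 12 + 24 + 64 = 105.
This bounds M(r) := max_{|z|=r} |p(z)| from above; equality holds iff all terms c_k z^k can be made to align in phase at a single z on |z|=r.
Part (b). At z = 2 (real, on the circle |z| = r):
  p(2) = (-1)·2^0 + (-2)·2^1 + (-3)·2^2 + (-3)·2^3 + (-4)·2^4 = -105.
  |p(2)| = 105.
Since all nonzero coefficients share the same sign, |p(2)| = 105 = M_tri(2); the triangle bound is attained at z = 2, so in fact M(r) = 105.

M_tri(2) = 105; |p(2)| = 105; equality at z=2: yes.


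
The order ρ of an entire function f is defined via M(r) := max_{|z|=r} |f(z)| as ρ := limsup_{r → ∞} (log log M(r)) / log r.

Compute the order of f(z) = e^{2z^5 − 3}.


|e^{2z^5 − 3}| = e^{Re(2·z^5) + -3} ≤ e^{2|z|^5 + -3} = e^{2r^5 + -3} on |z| = r, so ρ ≤ 5. Choosing z on |z|=r so that 2·z^5 is real positive (always possible by picking arg z appropriately) gives |f(z)| = e^{2r^5 + -3}, matching the bound. The additive constant -3 does not affect log log M(r) ~ 5·log r. Hence ρ = 5.
Therefore ρ = 5.

Order ρ = 5.


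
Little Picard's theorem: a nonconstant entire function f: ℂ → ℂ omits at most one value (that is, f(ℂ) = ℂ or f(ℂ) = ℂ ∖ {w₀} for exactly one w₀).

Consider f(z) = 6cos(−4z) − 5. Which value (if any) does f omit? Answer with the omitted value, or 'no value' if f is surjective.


Little Picard bounds the complement of f(ℂ) to at most one point.
cos is entire and surjective onto ℂ: for every w ∈ ℂ, cos(ζ) = w has a solution ζ ∈ ℂ (e.g., via the complex inverse arccos). With ζ = −4z this gives z = ζ/(-4). Then 6·cos(−4z) takes every value in 6·ℂ = ℂ, and adding -5 is a bijection of ℂ. So f is surjective and omits no value. (Note: only on the real line is cos bounded by [−1, 1].)

Omitted value: no value.


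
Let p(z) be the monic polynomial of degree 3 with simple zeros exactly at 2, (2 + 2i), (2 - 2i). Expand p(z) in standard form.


The polynomial is p(z) = ∏_{α ∈ S} (z − α), where S = {2, (2 + 2i), (2 - 2i)}.
Expanding the product yields: p(z) = z^3 -6·z^2 + 16·z -16.
Note conjugate pairs combine to real quadratics: (z − (2+2i))(z − (2−2i)) = z² − 4z + 8.
The resulting polynomial has degree 3 and real coefficients as required.

p(z) = z^3 -6·z^2 + 16·z -16.


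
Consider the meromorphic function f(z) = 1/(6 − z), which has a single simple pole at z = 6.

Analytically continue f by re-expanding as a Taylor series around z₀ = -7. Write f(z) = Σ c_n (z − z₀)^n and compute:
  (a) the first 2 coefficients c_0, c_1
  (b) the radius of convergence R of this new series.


Let w = z − z₀, so z = z₀ + w.
Then 6 − z = 6 − (z₀ + w) = (6 − z₀) − w = 13 − w.
f(z) = 1/(13 − w) = (1/(13)) · 1/(1 − w/(13)) = Σ_{n≥0} w^n / (13)^(n+1).
So c_n = 1/(13)^(n+1):
  c_0 = 1/(13)^1 = 1/13.
  c_1 = 1/(13)^2 = 1/169.
The series is valid for |w/d| < 1, i.e. |z − z₀| < |d|.
Radius of convergence: R = |6 − z₀| = |13| = 13 (distance from z₀ to the singularity z = 6).

c_0 = 1/13, c_1 = 1/169; R = 13.


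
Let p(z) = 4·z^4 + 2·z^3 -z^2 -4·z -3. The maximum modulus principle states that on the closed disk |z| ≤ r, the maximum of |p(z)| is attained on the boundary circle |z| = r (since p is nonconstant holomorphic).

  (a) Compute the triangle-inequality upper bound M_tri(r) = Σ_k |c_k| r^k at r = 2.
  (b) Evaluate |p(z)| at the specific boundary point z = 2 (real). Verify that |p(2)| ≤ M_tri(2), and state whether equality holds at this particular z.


Coefficients: c_0 = -3, c_1 = -4, c_2 = -1, c_3 = 2, c_4 = 4. Radius r = 2.
Part (a). Triangle bound: M_tri(r) = Σ_k |c_k| r^k
  = |-3|·2^0 + |-4|·2^1 + |-1|·2^2 + |2|·2^3 + |4|·2^4
  = 3 + 8 + 4 + 16 + 64 = 95.
This bounds M(r) := max_{|z|=r} |p(z)| from above; equality holds iff all terms c_k z^k can be made to align in phase at a single z on |z|=r.
Part (b). At z = 2 (real, on the circle |z| = r):
  p(2) = (-3)·2^0 + (-4)·2^1 + (-1)·2^2 + (2)·2^3 + (4)·2^4 = 65.
  |p(2)| = 65.
Check: |p(2)| = 65 ≤ 95 = M_tri(2). ✓ Equality does not hold at z = 2 (the coefficients have mixed signs, so the terms do not all align in phase there).

M_tri(2) = 95; |p(2)| = 65; equality at z=2: no.


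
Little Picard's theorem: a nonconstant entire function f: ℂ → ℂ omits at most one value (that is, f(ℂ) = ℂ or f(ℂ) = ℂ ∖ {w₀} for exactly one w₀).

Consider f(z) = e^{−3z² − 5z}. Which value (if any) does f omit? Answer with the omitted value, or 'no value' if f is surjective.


Little Picard bounds the complement of f(ℂ) to at most one point.
The exponent g(z) = −3z² − 5z is a nonconstant polynomial, hence surjective onto ℂ. So e^{g(z)} takes every value in {e^w : w ∈ ℂ} = ℂ ∖ {0}. Adding 0 shifts the range to ℂ ∖ {0}. f omits exactly 0.

Omitted value: 0.


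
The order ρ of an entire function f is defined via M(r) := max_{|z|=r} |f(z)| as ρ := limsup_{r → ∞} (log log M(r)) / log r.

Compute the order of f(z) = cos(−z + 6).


cos(w) is a linear combination of e^{iw} and e^{−iw} (or e^w, e^{−w} in the hyperbolic case), so |cos(w)| ≤ e^{|w|}. With w = −z + 6, |w| ≤ 1|z| + 6 = 1r + 6 on |z| = r, giving M(r) ≤ e^{1r + 6}, so ρ ≤ 1. On a suitable ray (z = it for sin/cos; z = t for sinh/cosh, t real → ∞), |cos(−z + 6)| grows like e^{1|t|}/2, so ρ ≥ 1. Hence ρ = 1.
Therefore ρ = 1.

Order ρ = 1.


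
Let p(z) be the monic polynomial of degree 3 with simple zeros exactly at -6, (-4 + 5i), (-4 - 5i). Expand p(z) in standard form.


The polynomial is p(z) = ∏_{α ∈ S} (z − α), where S = {-6, (-4 + 5i), (-4 - 5i)}.
Expanding the product yields: p(z) = z^3 + 14·z^2 + 89·z + 246.
Note conjugate pairs combine to real quadratics: (z − (-4+5i))(z − (-4−5i)) = z² + 8z + 41.
The resulting polynomial has degree 3 and real coefficients as required.

p(z) = z^3 + 14·z^2 + 89·z + 246.


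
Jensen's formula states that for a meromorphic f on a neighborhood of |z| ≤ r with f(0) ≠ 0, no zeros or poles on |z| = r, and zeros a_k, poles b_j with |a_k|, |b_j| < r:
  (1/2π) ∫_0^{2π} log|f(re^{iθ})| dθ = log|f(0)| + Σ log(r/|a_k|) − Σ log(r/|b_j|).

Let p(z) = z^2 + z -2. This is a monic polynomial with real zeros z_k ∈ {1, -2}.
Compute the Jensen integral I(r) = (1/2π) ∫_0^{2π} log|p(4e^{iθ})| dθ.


Zeros: -2, 1; r = 4.
Inside |z| < r: -2, 1. Outside (|z| ≥ r): ∅.
p(0) = -2, so log|p(0)| = log(2) = 0.6931.
Apply Jensen: I(r) = log|p(0)| + Σ_k log(r/|z_k|), summed over zeros inside |z| < r.
  log(r/|z_k|) for z_k = 1: log(4/1) = 1.3863
  log(r/|z_k|) for z_k = -2: log(4/2) = 0.6931
Sum over inside zeros: 2.0794.
I(r) = log|p(0)| + (inside sum) = 0.6931 + 2.0794 = 2.7726.
Closed form (all zeros inside, monic): I(r) = n·log(r) = 2·log(4) = 2.7726. ✓

I(r) ≈ 2.7726.


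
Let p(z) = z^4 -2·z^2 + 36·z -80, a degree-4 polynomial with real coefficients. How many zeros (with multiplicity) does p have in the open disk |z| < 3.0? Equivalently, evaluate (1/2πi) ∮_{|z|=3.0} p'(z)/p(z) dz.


The zeros of p are: (1 + 3i), (1 - 3i), -4, 2.
Their magnitudes are: 3.162, 3.162, 4, 2.
Zeros with |z| < R = 3.0: 2.
Count = 1.
By the argument principle, (1/2πi) ∮_{|z|=R} p'(z)/p(z) dz equals exactly this count.

Number of zeros inside |z| < 3.0: 1.


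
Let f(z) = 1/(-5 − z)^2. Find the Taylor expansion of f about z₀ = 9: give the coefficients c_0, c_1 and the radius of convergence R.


Let w = z − z₀, so z = z₀ + w.
Then -5 − z = -5 − (z₀ + w) = (-5 − z₀) − w = -14 − w.
f(z) = 1/(-14 − w)^2 = (1/(-14)^2) · (1 − w/(-14))^{−2}.
By the binomial series (1−u)^{−2} = Σ_{n≥0} C(n+1, 1) u^n for |u|<1, with u = w/(-14):
  c_n = C(n+1, 1) / (-14)^(n+2).
  c_0 = 1/(-14)^2 = 1/196.
  c_1 = 2/(-14)^3 = -1/1372.
The series is valid for |w/d| < 1, i.e. |z − z₀| < |d|.
Radius of convergence: R = |-5 − z₀| = |-14| = 14 (distance from z₀ to the singularity z = -5).

c_0 = 1/196, c_1 = -1/1372; R = 14.


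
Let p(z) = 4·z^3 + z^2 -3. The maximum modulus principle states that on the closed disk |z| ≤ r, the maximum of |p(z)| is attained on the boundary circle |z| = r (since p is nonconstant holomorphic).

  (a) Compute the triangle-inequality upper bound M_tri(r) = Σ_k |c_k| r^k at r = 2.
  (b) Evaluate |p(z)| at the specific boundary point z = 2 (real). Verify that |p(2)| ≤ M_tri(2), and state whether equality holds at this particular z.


Coefficients: c_0 = -3, c_1 = 0, c_2 = 1, c_3 = 4. Radius r = 2.
Part (a). Triangle bound: M_tri(r) = Σ_k |c_k| r^k
  = |-3|·2^0 + |0|·2^1 + |1|·2^2 + |4|·2^3
  = 3 + 0 + 4 + 32 = 39.
This bounds M(r) := max_{|z|=r} |p(z)| from above; equality holds iff all terms c_k z^k can be made to align in phase at a single z on |z|=r.
Part (b). At z = 2 (real, on the circle |z| = r):
  p(2) = (-3)·2^0 + (0)·2^1 + (1)·2^2 + (4)·2^3 = 33.
  |p(2)| = 33.
Check: |p(2)| = 33 ≤ 39 = M_tri(2). ✓ Equality does not hold at z = 2 (the coefficients have mixed signs, so the terms do not all align in phase there).

M_tri(2) = 39; |p(2)| = 33; equality at z=2: no.


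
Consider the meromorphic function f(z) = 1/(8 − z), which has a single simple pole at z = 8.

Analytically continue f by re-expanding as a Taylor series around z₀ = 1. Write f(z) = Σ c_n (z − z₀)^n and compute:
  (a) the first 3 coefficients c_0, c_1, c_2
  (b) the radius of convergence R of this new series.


Let w = z − z₀, so z = z₀ + w.
Then 8 − z = 8 − (z₀ + w) = (8 − z₀) − w = 7 − w.
f(z) = 1/(7 − w) = (1/(7)) · 1/(1 − w/(7)) = Σ_{n≥0} w^n / (7)^(n+1).
So c_n = 1/(7)^(n+1):
  c_0 = 1/(7)^1 = 1/7.
  c_1 = 1/(7)^2 = 1/49.
  c_2 = 1/(7)^3 = 1/343.
The series is valid for |w/d| < 1, i.e. |z − z₀| < |d|.
Radius of convergence: R = |8 − z₀| = |7| = 7 (distance from z₀ to the singularity z = 8).

c_0 = 1/7, c_1 = 1/49, c_2 = 1/343; R = 7.


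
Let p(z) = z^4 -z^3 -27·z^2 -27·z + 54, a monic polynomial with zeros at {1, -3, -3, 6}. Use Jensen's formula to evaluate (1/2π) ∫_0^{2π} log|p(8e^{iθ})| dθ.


Zeros: -3, -3, 1, 6; r = 8.
Inside |z| < r: -3, -3, 1, 6. Outside (|z| ≥ r): ∅.
p(0) = 54, so log|p(0)| = log(54) = 3.9890.
Apply Jensen: I(r) = log|p(0)| + Σ_k log(r/|z_k|), summed over zeros inside |z| < r.
  log(r/|z_k|) for z_k = 1: log(8/1) = 2.0794
  log(r/|z_k|) for z_k = -3: log(8/3) = 0.9808
  log(r/|z_k|) for z_k = -3: log(8/3) = 0.9808
  log(r/|z_k|) for z_k = 6: log(8/6) = 0.2877
Sum over inside zeros: 4.3288.
I(r) = log|p(0)| + (inside sum) = 3.9890 + 4.3288 = 8.3178.
Closed form (all zeros inside, monic): I(r) = n·log(r) = 4·log(8) = 8.3178. ✓

I(r) ≈ 8.3178.


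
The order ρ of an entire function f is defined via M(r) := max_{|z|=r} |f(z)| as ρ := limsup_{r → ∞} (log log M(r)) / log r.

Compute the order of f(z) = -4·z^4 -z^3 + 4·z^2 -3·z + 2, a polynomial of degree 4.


|f(z)| ≤ Σ|c_k|·r^k = O(r^4) as r → ∞. Polynomial growth is O(e^{r^ε}) for every ε > 0 (since r^4/e^{r^ε} → 0), so ρ ≤ ε for all ε > 0, i.e. ρ = 0. Every nonconstant polynomial has order 0.
Therefore ρ = 0.

Order ρ = 0.


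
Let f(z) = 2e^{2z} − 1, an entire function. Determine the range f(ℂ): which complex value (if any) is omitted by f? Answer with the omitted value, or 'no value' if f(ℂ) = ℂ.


Little Picard bounds the complement of f(ℂ) to at most one point.
e^{2z} is never zero on ℂ, so 2·e^{2z} takes every value in ℂ ∖ {0}. Adding -1 shifts the range to ℂ ∖ {-1}. Thus f omits exactly the value -1.

Omitted value: -1.


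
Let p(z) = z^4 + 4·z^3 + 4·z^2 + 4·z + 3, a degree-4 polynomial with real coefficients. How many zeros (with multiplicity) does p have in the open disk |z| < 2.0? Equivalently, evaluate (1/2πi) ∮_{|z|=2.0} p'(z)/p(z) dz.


The zeros of p are: -1, (0 + 1i), (0 - 1i), -3.
Their magnitudes are: 1, 1, 1, 3.
Zeros with |z| < R = 2.0: -1, (0 + 1i), (0 - 1i).
Count = 3.
By the argument principle, (1/2πi) ∮_{|z|=R} p'(z)/p(z) dz equals exactly this count.

Number of zeros inside |z| < 2.0: 3.


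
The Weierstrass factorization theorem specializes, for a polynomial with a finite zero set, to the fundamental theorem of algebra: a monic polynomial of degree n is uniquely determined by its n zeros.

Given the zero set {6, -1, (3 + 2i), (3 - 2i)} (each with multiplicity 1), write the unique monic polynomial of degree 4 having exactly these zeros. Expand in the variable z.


The polynomial is p(z) = ∏_{α ∈ S} (z − α), where S = {6, -1, (3 + 2i), (3 - 2i)}.
Expanding the product yields: p(z) = z^4 -11·z^3 + 37·z^2 -29·z -78.
Note conjugate pairs combine to real quadratics: (z − (3+2i))(z − (3−2i)) = z² − 6z + 13.
The resulting polynomial has degree 4 and real coefficients as required.

p(z) = z^4 -11·z^3 + 37·z^2 -29·z -78.


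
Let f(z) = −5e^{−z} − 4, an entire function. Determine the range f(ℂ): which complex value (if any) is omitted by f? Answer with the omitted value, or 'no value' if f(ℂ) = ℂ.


Little Picard bounds the complement of f(ℂ) to at most one point.
e^{−z} is never zero on ℂ, so -5·e^{−z} takes every value in ℂ ∖ {0}. Adding -4 shifts the range to ℂ ∖ {-4}. Thus f omits exactly the value -4.

Omitted value: -4.


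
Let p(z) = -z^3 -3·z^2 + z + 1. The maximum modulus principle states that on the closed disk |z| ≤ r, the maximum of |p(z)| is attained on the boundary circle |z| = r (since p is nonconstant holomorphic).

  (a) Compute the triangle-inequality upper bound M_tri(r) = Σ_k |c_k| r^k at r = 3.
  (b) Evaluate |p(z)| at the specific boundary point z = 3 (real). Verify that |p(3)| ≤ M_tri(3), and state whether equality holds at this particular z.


Coefficients: c_0 = 1, c_1 = 1, c_2 = -3, c_3 = -1. Radius r = 3.
Part (a). Triangle bound: M_tri(r) = Σ_k |c_k| r^k
  = |1|·3^0 + |1|·3^1 + |-3|·3^2 + |-1|·3^3
  = 1 + 3 + 27 + 27 = 58.
This bounds M(r) := max_{|z|=r} |p(z)| from above; equality holds iff all terms c_k z^k can be made to align in phase at a single z on |z|=r.
Part (b). At z = 3 (real, on the circle |z| = r):
  p(3) = (1)·3^0 + (1)·3^1 + (-3)·3^2 + (-1)·3^3 = -50.
  |p(3)| = 50.
Check: |p(3)| = 50 ≤ 58 = M_tri(3). ✓ Equality does not hold at z = 3 (the coefficients have mixed signs, so the terms do not all align in phase there).

M_tri(3) = 58; |p(3)| = 50; equality at z=3: no.


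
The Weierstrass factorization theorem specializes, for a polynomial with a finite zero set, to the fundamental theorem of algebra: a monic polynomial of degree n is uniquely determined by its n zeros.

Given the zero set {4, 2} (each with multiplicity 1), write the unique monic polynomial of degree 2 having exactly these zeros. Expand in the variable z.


The polynomial is p(z) = ∏_{α ∈ S} (z − α), where S = {4, 2}.
Expanding the product yields: p(z) = z^2 -6·z + 8.
The resulting polynomial has degree 2 and real coefficients as required.

p(z) = z^2 -6·z + 8.


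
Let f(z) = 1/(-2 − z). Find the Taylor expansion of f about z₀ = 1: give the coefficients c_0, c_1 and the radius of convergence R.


Let w = z − z₀, so z = z₀ + w.
Then -2 − z = -2 − (z₀ + w) = (-2 − z₀) − w = -3 − w.
f(z) = 1/(-3 − w) = (1/(-3)) · 1/(1 − w/(-3)) = Σ_{n≥0} w^n / (-3)^(n+1).
So c_n = 1/(-3)^(n+1):
  c_0 = 1/(-3)^1 = -1/3.
  c_1 = 1/(-3)^2 = 1/9.
The series is valid for |w/d| < 1, i.e. |z − z₀| < |d|.
Radius of convergence: R = |-2 − z₀| = |-3| = 3 (distance from z₀ to the singularity z = -2).

c_0 = -1/3, c_1 = 1/9; R = 3.


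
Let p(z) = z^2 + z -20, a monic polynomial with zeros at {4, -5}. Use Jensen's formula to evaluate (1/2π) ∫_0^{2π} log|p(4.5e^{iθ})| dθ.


Zeros: -5, 4; r = 4.5.
Inside |z| < r: 4. Outside (|z| ≥ r): -5.
p(0) = -20, so log|p(0)| = log(20) = 2.9957.
Apply Jensen: I(r) = log|p(0)| + Σ_k log(r/|z_k|), summed over zeros inside |z| < r.
  log(r/|z_k|) for z_k = 4: log(4.5/4) = 0.1178
  Outside zeros (-5) contribute nothing to the Jensen sum.
Sum over inside zeros: 0.1178.
I(r) = log|p(0)| + (inside sum) = 2.9957 + 0.1178 = 3.1135.
Note: since some zeros are outside |z| ≤ r, the simplified n·log(r) form does NOT apply — only the inside zeros contribute.

I(r) ≈ 3.1135.


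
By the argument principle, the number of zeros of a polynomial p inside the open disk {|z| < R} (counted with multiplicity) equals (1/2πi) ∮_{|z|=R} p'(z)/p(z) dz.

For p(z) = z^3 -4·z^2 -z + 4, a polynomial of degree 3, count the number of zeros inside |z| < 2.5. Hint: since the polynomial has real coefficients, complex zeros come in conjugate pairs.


The zeros of p are: 1, -1, 4.
Their magnitudes are: 1, 1, 4.
Zeros with |z| < R = 2.5: 1, -1.
Count = 2.
By the argument principle, (1/2πi) ∮_{|z|=R} p'(z)/p(z) dz equals exactly this count.

Number of zeros inside |z| < 2.5: 2.


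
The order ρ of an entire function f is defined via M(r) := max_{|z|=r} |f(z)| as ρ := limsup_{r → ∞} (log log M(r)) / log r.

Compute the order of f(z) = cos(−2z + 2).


cos(w) is a linear combination of e^{iw} and e^{−iw} (or e^w, e^{−w} in the hyperbolic case), so |cos(w)| ≤ e^{|w|}. With w = −2z + 2, |w| ≤ 2|z| + 2 = 2r + 2 on |z| = r, giving M(r) ≤ e^{2r + 2}, so ρ ≤ 1. On a suitable ray (z = it for sin/cos; z = t for sinh/cosh, t real → ∞), |cos(−2z + 2)| grows like e^{2|t|}/2, so ρ ≥ 1. Hence ρ = 1.
Therefore ρ = 1.

Order ρ = 1.


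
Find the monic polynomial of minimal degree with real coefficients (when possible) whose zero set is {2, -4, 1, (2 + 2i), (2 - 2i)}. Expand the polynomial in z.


The polynomial is p(z) = ∏_{α ∈ S} (z − α), where S = {2, -4, 1, (2 + 2i), (2 - 2i)}.
Expanding the product yields: p(z) = z^5 -3·z^4 -6·z^3 + 56·z^2 -112·z + 64.
Note conjugate pairs combine to real quadratics: (z − (2+2i))(z − (2−2i)) = z² − 4z + 8.
The resulting polynomial has degree 5 and real coefficients as required.

p(z) = z^5 -3·z^4 -6·z^3 + 56·z^2 -112·z + 64.


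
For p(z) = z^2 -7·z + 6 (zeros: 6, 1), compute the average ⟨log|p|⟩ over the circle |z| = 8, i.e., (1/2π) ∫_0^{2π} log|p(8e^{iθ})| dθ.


Zeros: 1, 6; r = 8.
Inside |z| < r: 1, 6. Outside (|z| ≥ r): ∅.
p(0) = 6, so log|p(0)| = log(6) = 1.7918.
Apply Jensen: I(r) = log|p(0)| + Σ_k log(r/|z_k|), summed over zeros inside |z| < r.
  log(r/|z_k|) for z_k = 6: log(8/6) = 0.2877
  log(r/|z_k|) for z_k = 1: log(8/1) = 2.0794
Sum over inside zeros: 2.3671.
I(r) = log|p(0)| + (inside sum) = 1.7918 + 2.3671 = 4.1589.
Closed form (all zeros inside, monic): I(r) = n·log(r) = 2·log(8) = 4.1589. ✓

I(r) ≈ 4.1589.


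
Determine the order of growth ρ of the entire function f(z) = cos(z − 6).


cos(w) is a linear combination of e^{iw} and e^{−iw} (or e^w, e^{−w} in the hyperbolic case), so |cos(w)| ≤ e^{|w|}. With w = z − 6, |w| ≤ 1|z| + 6 = 1r + 6 on |z| = r, giving M(r) ≤ e^{1r + 6}, so ρ ≤ 1. On a suitable ray (z = it for sin/cos; z = t for sinh/cosh, t real → ∞), |cos(z − 6)| grows like e^{1|t|}/2, so ρ ≥ 1. Hence ρ = 1.
Therefore ρ = 1.

Order ρ = 1.


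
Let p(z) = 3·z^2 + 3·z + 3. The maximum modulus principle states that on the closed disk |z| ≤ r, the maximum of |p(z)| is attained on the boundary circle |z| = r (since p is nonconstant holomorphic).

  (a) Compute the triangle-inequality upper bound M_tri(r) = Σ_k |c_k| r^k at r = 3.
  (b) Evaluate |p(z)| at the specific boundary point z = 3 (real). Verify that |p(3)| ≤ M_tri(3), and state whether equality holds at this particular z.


Coefficients: c_0 = 3, c_1 = 3, c_2 = 3. Radius r = 3.
Part (a). Triangle bound: M_tri(r) = Σ_k |c_k| r^k
  = |3|·3^0 + |3|·3^1 + |3|·3^2
  = 3 + 9 + 27 = 39.
This bounds M(r) := max_{|z|=r} |p(z)| from above; equality holds iff all terms c_k z^k can be made to align in phase at a single z on |z|=r.
Part (b). At z = 3 (real, on the circle |z| = r):
  p(3) = (3)·3^0 + (3)·3^1 + (3)·3^2 = 39.
  |p(3)| = 39.
Since all nonzero coefficients share the same sign, |p(3)| = 39 = M_tri(3); the triangle bound is attained at z = 3, so in fact M(r) = 39.

M_tri(3) = 39; |p(3)| = 39; equality at z=3: yes.


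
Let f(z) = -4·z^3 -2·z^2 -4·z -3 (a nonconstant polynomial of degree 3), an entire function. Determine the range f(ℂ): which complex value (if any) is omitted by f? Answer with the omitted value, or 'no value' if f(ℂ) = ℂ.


Little Picard bounds the complement of f(ℂ) to at most one point.
For every w ∈ ℂ, the equation p(z) − w = 0 is a nonconstant polynomial in z and hence has at least one root by the fundamental theorem of algebra. So p is surjective onto ℂ, omitting no value.

Omitted value: no value.


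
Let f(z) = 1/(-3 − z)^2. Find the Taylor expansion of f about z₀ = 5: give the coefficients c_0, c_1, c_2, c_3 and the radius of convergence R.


Let w = z − z₀, so z = z₀ + w.
Then -3 − z = -3 − (z₀ + w) = (-3 − z₀) − w = -8 − w.
f(z) = 1/(-8 − w)^2 = (1/(-8)^2) · (1 − w/(-8))^{−2}.
By the binomial series (1−u)^{−2} = Σ_{n≥0} C(n+1, 1) u^n for |u|<1, with u = w/(-8):
  c_n = C(n+1, 1) / (-8)^(n+2).
  c_0 = 1/(-8)^2 = 1/64.
  c_1 = 2/(-8)^3 = -1/256.
  c_2 = 3/(-8)^4 = 3/4096.
  c_3 = 4/(-8)^5 = -1/8192.
The series is valid for |w/d| < 1, i.e. |z − z₀| < |d|.
Radius of convergence: R = |-3 − z₀| = |-8| = 8 (distance from z₀ to the singularity z = -3).

c_0 = 1/64, c_1 = -1/256, c_2 = 3/4096, c_3 = -1/8192; R = 8.


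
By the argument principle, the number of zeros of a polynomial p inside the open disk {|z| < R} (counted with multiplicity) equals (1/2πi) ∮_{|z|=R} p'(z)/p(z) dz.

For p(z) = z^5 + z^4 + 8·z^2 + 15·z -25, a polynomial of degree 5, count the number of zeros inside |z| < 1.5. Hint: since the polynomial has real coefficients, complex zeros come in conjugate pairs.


The zeros of p are: (-2 + 1i), (-2 - 1i), (1 + 2i), (1 - 2i), 1.
Their magnitudes are: 2.236, 2.236, 2.236, 2.236, 1.
Zeros with |z| < R = 1.5: 1.
Count = 1.
By the argument principle, (1/2πi) ∮_{|z|=R} p'(z)/p(z) dz equals exactly this count.

Number of zeros inside |z| < 1.5: 1.


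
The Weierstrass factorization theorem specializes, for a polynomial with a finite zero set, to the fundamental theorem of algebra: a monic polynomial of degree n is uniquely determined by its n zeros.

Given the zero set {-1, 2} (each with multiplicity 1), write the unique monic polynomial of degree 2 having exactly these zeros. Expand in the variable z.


The polynomial is p(z) = ∏_{α ∈ S} (z − α), where S = {-1, 2}.
Expanding the product yields: p(z) = z^2 -z -2.
The resulting polynomial has degree 2 and real coefficients as required.

p(z) = z^2 -z -2.
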